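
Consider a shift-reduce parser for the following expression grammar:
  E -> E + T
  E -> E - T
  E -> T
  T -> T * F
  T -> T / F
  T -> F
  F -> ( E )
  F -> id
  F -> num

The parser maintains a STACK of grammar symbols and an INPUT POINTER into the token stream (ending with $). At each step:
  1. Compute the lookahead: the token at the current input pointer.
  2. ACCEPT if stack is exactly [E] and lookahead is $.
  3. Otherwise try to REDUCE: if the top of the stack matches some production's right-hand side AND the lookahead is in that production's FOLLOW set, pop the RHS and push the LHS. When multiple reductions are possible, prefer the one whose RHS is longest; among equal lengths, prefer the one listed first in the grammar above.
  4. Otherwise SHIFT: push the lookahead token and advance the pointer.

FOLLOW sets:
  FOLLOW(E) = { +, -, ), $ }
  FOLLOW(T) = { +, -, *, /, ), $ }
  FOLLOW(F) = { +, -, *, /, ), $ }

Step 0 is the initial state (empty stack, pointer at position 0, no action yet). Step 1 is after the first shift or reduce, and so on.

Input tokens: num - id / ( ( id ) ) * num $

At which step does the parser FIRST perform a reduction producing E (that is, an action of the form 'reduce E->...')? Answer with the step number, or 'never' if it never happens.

Step 1: shift num. Stack=[num] ptr=1 lookahead=- remaining=[- id / ( ( id ) ) * num $]
Step 2: reduce F->num. Stack=[F] ptr=1 lookahead=- remaining=[- id / ( ( id ) ) * num $]
Step 3: reduce T->F. Stack=[T] ptr=1 lookahead=- remaining=[- id / ( ( id ) ) * num $]
Step 4: reduce E->T. Stack=[E] ptr=1 lookahead=- remaining=[- id / ( ( id ) ) * num $]

Answer: 4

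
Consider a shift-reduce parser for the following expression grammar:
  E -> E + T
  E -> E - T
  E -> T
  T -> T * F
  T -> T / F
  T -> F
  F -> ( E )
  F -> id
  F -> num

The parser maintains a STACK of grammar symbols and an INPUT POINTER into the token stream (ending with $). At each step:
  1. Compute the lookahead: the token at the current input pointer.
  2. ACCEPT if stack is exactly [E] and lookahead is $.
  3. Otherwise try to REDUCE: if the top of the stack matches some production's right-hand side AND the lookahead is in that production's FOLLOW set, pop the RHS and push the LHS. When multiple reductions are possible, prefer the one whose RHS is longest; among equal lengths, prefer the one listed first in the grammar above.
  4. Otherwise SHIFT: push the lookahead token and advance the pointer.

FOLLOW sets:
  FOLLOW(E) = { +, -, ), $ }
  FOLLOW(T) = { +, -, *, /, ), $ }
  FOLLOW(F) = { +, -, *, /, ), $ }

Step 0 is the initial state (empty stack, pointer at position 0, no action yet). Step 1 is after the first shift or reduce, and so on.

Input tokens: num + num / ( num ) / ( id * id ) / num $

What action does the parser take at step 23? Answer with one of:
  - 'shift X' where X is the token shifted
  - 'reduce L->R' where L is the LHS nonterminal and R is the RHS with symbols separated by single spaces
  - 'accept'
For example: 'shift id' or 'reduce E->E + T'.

Answer: shift *

Derivation:
Step 1: shift num. Stack=[num] ptr=1 lookahead=+ remaining=[+ num / ( num ) / ( id * id ) / num $]
Step 2: reduce F->num. Stack=[F] ptr=1 lookahead=+ remaining=[+ num / ( num ) / ( id * id ) / num $]
Step 3: reduce T->F. Stack=[T] ptr=1 lookahead=+ remaining=[+ num / ( num ) / ( id * id ) / num $]
Step 4: reduce E->T. Stack=[E] ptr=1 lookahead=+ remaining=[+ num / ( num ) / ( id * id ) / num $]
Step 5: shift +. Stack=[E +] ptr=2 lookahead=num remaining=[num / ( num ) / ( id * id ) / num $]
Step 6: shift num. Stack=[E + num] ptr=3 lookahead=/ remaining=[/ ( num ) / ( id * id ) / num $]
Step 7: reduce F->num. Stack=[E + F] ptr=3 lookahead=/ remaining=[/ ( num ) / ( id * id ) / num $]
Step 8: reduce T->F. Stack=[E + T] ptr=3 lookahead=/ remaining=[/ ( num ) / ( id * id ) / num $]
Step 9: shift /. Stack=[E + T /] ptr=4 lookahead=( remaining=[( num ) / ( id * id ) / num $]
Step 10: shift (. Stack=[E + T / (] ptr=5 lookahead=num remaining=[num ) / ( id * id ) / num $]
Step 11: shift num. Stack=[E + T / ( num] ptr=6 lookahead=) remaining=[) / ( id * id ) / num $]
Step 12: reduce F->num. Stack=[E + T / ( F] ptr=6 lookahead=) remaining=[) / ( id * id ) / num $]
Step 13: reduce T->F. Stack=[E + T / ( T] ptr=6 lookahead=) remaining=[) / ( id * id ) / num $]
Step 14: reduce E->T. Stack=[E + T / ( E] ptr=6 lookahead=) remaining=[) / ( id * id ) / num $]
Step 15: shift ). Stack=[E + T / ( E )] ptr=7 lookahead=/ remaining=[/ ( id * id ) / num $]
Step 16: reduce F->( E ). Stack=[E + T / F] ptr=7 lookahead=/ remaining=[/ ( id * id ) / num $]
Step 17: reduce T->T / F. Stack=[E + T] ptr=7 lookahead=/ remaining=[/ ( id * id ) / num $]
Step 18: shift /. Stack=[E + T /] ptr=8 lookahead=( remaining=[( id * id ) / num $]
Step 19: shift (. Stack=[E + T / (] ptr=9 lookahead=id remaining=[id * id ) / num $]
Step 20: shift id. Stack=[E + T / ( id] ptr=10 lookahead=* remaining=[* id ) / num $]
Step 21: reduce F->id. Stack=[E + T / ( F] ptr=10 lookahead=* remaining=[* id ) / num $]
Step 22: reduce T->F. Stack=[E + T / ( T] ptr=10 lookahead=* remaining=[* id ) / num $]
Step 23: shift *. Stack=[E + T / ( T *] ptr=11 lookahead=id remaining=[id ) / num $]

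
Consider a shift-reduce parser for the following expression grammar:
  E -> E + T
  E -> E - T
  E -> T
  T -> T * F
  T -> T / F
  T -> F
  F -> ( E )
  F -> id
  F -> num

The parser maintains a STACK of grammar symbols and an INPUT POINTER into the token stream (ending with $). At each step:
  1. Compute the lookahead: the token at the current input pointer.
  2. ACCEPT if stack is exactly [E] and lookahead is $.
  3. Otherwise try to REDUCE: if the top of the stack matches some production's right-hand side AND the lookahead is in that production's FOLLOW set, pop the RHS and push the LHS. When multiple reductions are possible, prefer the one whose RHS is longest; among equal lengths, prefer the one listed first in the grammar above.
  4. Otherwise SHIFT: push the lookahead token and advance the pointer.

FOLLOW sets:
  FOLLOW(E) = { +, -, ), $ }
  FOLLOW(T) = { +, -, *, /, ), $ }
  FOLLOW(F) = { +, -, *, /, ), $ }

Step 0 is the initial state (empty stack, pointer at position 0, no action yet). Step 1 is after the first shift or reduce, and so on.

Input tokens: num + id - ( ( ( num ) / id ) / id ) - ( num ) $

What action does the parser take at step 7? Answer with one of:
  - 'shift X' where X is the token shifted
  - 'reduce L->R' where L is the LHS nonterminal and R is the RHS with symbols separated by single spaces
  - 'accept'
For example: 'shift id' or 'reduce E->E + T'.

Step 1: shift num. Stack=[num] ptr=1 lookahead=+ remaining=[+ id - ( ( ( num ) / id ) / id ) - ( num ) $]
Step 2: reduce F->num. Stack=[F] ptr=1 lookahead=+ remaining=[+ id - ( ( ( num ) / id ) / id ) - ( num ) $]
Step 3: reduce T->F. Stack=[T] ptr=1 lookahead=+ remaining=[+ id - ( ( ( num ) / id ) / id ) - ( num ) $]
Step 4: reduce E->T. Stack=[E] ptr=1 lookahead=+ remaining=[+ id - ( ( ( num ) / id ) / id ) - ( num ) $]
Step 5: shift +. Stack=[E +] ptr=2 lookahead=id remaining=[id - ( ( ( num ) / id ) / id ) - ( num ) $]
Step 6: shift id. Stack=[E + id] ptr=3 lookahead=- remaining=[- ( ( ( num ) / id ) / id ) - ( num ) $]
Step 7: reduce F->id. Stack=[E + F] ptr=3 lookahead=- remaining=[- ( ( ( num ) / id ) / id ) - ( num ) $]

Answer: reduce F->id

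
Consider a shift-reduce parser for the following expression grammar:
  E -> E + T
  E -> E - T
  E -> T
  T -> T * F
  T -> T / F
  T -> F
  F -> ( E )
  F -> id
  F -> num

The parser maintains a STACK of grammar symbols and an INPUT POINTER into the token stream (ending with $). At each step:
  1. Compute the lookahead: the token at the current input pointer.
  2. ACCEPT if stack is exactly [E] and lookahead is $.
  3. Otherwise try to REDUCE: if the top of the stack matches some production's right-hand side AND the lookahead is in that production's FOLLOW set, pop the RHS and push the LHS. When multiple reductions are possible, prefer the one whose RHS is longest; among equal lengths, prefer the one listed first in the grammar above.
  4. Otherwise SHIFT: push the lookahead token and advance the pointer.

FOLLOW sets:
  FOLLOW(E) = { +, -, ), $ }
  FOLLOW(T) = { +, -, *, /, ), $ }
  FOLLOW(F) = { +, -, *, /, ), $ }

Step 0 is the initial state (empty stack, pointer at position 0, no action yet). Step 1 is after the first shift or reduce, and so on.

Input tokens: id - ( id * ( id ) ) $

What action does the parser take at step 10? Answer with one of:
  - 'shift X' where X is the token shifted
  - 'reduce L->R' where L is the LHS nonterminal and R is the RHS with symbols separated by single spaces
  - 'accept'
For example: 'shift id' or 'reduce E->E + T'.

Answer: shift *

Derivation:
Step 1: shift id. Stack=[id] ptr=1 lookahead=- remaining=[- ( id * ( id ) ) $]
Step 2: reduce F->id. Stack=[F] ptr=1 lookahead=- remaining=[- ( id * ( id ) ) $]
Step 3: reduce T->F. Stack=[T] ptr=1 lookahead=- remaining=[- ( id * ( id ) ) $]
Step 4: reduce E->T. Stack=[E] ptr=1 lookahead=- remaining=[- ( id * ( id ) ) $]
Step 5: shift -. Stack=[E -] ptr=2 lookahead=( remaining=[( id * ( id ) ) $]
Step 6: shift (. Stack=[E - (] ptr=3 lookahead=id remaining=[id * ( id ) ) $]
Step 7: shift id. Stack=[E - ( id] ptr=4 lookahead=* remaining=[* ( id ) ) $]
Step 8: reduce F->id. Stack=[E - ( F] ptr=4 lookahead=* remaining=[* ( id ) ) $]
Step 9: reduce T->F. Stack=[E - ( T] ptr=4 lookahead=* remaining=[* ( id ) ) $]
Step 10: shift *. Stack=[E - ( T *] ptr=5 lookahead=( remaining=[( id ) ) $]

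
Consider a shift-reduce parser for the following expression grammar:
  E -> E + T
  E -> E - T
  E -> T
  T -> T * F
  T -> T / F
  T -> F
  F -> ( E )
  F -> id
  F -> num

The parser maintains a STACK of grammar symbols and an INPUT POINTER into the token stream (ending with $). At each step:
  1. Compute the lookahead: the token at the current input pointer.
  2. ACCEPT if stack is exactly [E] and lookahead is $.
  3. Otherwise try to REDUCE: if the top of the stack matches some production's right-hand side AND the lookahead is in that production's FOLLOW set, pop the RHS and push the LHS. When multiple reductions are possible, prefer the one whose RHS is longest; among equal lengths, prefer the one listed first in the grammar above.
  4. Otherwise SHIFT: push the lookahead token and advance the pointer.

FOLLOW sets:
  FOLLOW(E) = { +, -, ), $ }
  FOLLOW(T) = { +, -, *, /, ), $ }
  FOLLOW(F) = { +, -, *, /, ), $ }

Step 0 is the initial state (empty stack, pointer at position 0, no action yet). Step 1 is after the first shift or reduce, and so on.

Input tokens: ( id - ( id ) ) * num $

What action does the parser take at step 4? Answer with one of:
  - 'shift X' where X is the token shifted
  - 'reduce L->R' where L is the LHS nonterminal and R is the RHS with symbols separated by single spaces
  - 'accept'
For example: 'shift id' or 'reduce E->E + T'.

Step 1: shift (. Stack=[(] ptr=1 lookahead=id remaining=[id - ( id ) ) * num $]
Step 2: shift id. Stack=[( id] ptr=2 lookahead=- remaining=[- ( id ) ) * num $]
Step 3: reduce F->id. Stack=[( F] ptr=2 lookahead=- remaining=[- ( id ) ) * num $]
Step 4: reduce T->F. Stack=[( T] ptr=2 lookahead=- remaining=[- ( id ) ) * num $]

Answer: reduce T->F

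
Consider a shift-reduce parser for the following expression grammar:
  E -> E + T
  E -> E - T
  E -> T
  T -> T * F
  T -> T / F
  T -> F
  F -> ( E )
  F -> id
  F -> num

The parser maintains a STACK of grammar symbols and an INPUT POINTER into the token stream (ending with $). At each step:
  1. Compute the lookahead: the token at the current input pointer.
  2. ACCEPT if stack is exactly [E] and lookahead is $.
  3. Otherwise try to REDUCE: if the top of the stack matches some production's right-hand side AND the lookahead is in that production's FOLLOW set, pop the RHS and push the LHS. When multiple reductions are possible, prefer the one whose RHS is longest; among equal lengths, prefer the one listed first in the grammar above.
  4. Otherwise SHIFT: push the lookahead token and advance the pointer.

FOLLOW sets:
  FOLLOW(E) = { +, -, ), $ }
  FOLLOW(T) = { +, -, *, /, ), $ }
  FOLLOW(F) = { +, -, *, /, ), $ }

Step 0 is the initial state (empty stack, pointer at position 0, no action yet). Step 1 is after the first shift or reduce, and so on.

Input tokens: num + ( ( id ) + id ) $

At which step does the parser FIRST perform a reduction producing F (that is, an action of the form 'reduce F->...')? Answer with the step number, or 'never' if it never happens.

Step 1: shift num. Stack=[num] ptr=1 lookahead=+ remaining=[+ ( ( id ) + id ) $]
Step 2: reduce F->num. Stack=[F] ptr=1 lookahead=+ remaining=[+ ( ( id ) + id ) $]

Answer: 2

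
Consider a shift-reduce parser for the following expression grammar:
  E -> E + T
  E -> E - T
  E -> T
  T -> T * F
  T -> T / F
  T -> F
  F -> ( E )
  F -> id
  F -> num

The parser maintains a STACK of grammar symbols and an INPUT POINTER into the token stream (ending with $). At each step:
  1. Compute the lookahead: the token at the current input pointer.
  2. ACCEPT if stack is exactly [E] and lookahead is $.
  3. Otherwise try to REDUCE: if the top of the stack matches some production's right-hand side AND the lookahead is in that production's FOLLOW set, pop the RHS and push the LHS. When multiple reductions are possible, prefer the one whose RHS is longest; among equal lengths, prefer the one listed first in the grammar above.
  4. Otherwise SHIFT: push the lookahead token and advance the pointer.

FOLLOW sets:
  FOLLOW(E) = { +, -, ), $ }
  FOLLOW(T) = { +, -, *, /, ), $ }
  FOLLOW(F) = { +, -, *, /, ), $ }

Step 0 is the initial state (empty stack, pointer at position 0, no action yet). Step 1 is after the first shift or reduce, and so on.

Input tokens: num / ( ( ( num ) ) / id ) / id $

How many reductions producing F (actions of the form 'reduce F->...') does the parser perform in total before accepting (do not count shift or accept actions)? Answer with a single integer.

Step 1: shift num. Stack=[num] ptr=1 lookahead=/ remaining=[/ ( ( ( num ) ) / id ) / id $]
Step 2: reduce F->num. Stack=[F] ptr=1 lookahead=/ remaining=[/ ( ( ( num ) ) / id ) / id $]
Step 3: reduce T->F. Stack=[T] ptr=1 lookahead=/ remaining=[/ ( ( ( num ) ) / id ) / id $]
Step 4: shift /. Stack=[T /] ptr=2 lookahead=( remaining=[( ( ( num ) ) / id ) / id $]
Step 5: shift (. Stack=[T / (] ptr=3 lookahead=( remaining=[( ( num ) ) / id ) / id $]
Step 6: shift (. Stack=[T / ( (] ptr=4 lookahead=( remaining=[( num ) ) / id ) / id $]
Step 7: shift (. Stack=[T / ( ( (] ptr=5 lookahead=num remaining=[num ) ) / id ) / id $]
Step 8: shift num. Stack=[T / ( ( ( num] ptr=6 lookahead=) remaining=[) ) / id ) / id $]
Step 9: reduce F->num. Stack=[T / ( ( ( F] ptr=6 lookahead=) remaining=[) ) / id ) / id $]
Step 10: reduce T->F. Stack=[T / ( ( ( T] ptr=6 lookahead=) remaining=[) ) / id ) / id $]
Step 11: reduce E->T. Stack=[T / ( ( ( E] ptr=6 lookahead=) remaining=[) ) / id ) / id $]
Step 12: shift ). Stack=[T / ( ( ( E )] ptr=7 lookahead=) remaining=[) / id ) / id $]
Step 13: reduce F->( E ). Stack=[T / ( ( F] ptr=7 lookahead=) remaining=[) / id ) / id $]
Step 14: reduce T->F. Stack=[T / ( ( T] ptr=7 lookahead=) remaining=[) / id ) / id $]
Step 15: reduce E->T. Stack=[T / ( ( E] ptr=7 lookahead=) remaining=[) / id ) / id $]
Step 16: shift ). Stack=[T / ( ( E )] ptr=8 lookahead=/ remaining=[/ id ) / id $]
Step 17: reduce F->( E ). Stack=[T / ( F] ptr=8 lookahead=/ remaining=[/ id ) / id $]
Step 18: reduce T->F. Stack=[T / ( T] ptr=8 lookahead=/ remaining=[/ id ) / id $]
Step 19: shift /. Stack=[T / ( T /] ptr=9 lookahead=id remaining=[id ) / id $]
Step 20: shift id. Stack=[T / ( T / id] ptr=10 lookahead=) remaining=[) / id $]
Step 21: reduce F->id. Stack=[T / ( T / F] ptr=10 lookahead=) remaining=[) / id $]
Step 22: reduce T->T / F. Stack=[T / ( T] ptr=10 lookahead=) remaining=[) / id $]
Step 23: reduce E->T. Stack=[T / ( E] ptr=10 lookahead=) remaining=[) / id $]
Step 24: shift ). Stack=[T / ( E )] ptr=11 lookahead=/ remaining=[/ id $]
Step 25: reduce F->( E ). Stack=[T / F] ptr=11 lookahead=/ remaining=[/ id $]
Step 26: reduce T->T / F. Stack=[T] ptr=11 lookahead=/ remaining=[/ id $]
Step 27: shift /. Stack=[T /] ptr=12 lookahead=id remaining=[id $]
Step 28: shift id. Stack=[T / id] ptr=13 lookahead=$ remaining=[$]
Step 29: reduce F->id. Stack=[T / F] ptr=13 lookahead=$ remaining=[$]
Step 30: reduce T->T / F. Stack=[T] ptr=13 lookahead=$ remaining=[$]
Step 31: reduce E->T. Stack=[E] ptr=13 lookahead=$ remaining=[$]
Step 32: accept. Stack=[E] ptr=13 lookahead=$ remaining=[$]

Answer: 7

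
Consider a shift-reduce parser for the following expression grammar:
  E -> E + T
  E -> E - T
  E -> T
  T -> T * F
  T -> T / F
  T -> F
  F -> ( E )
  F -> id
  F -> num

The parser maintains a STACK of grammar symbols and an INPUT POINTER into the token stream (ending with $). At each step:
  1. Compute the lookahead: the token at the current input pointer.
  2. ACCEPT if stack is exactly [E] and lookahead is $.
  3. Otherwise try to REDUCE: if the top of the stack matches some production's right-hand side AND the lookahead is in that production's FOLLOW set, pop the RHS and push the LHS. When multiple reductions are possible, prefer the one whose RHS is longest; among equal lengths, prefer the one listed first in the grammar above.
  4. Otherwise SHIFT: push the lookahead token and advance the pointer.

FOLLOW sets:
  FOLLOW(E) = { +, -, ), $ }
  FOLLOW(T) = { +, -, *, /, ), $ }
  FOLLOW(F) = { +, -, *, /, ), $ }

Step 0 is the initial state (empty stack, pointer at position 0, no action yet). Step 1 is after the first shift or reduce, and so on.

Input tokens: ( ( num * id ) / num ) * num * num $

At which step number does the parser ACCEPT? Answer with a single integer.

Answer: 31

Derivation:
Step 1: shift (. Stack=[(] ptr=1 lookahead=( remaining=[( num * id ) / num ) * num * num $]
Step 2: shift (. Stack=[( (] ptr=2 lookahead=num remaining=[num * id ) / num ) * num * num $]
Step 3: shift num. Stack=[( ( num] ptr=3 lookahead=* remaining=[* id ) / num ) * num * num $]
Step 4: reduce F->num. Stack=[( ( F] ptr=3 lookahead=* remaining=[* id ) / num ) * num * num $]
Step 5: reduce T->F. Stack=[( ( T] ptr=3 lookahead=* remaining=[* id ) / num ) * num * num $]
Step 6: shift *. Stack=[( ( T *] ptr=4 lookahead=id remaining=[id ) / num ) * num * num $]
Step 7: shift id. Stack=[( ( T * id] ptr=5 lookahead=) remaining=[) / num ) * num * num $]
Step 8: reduce F->id. Stack=[( ( T * F] ptr=5 lookahead=) remaining=[) / num ) * num * num $]
Step 9: reduce T->T * F. Stack=[( ( T] ptr=5 lookahead=) remaining=[) / num ) * num * num $]
Step 10: reduce E->T. Stack=[( ( E] ptr=5 lookahead=) remaining=[) / num ) * num * num $]
Step 11: shift ). Stack=[( ( E )] ptr=6 lookahead=/ remaining=[/ num ) * num * num $]
Step 12: reduce F->( E ). Stack=[( F] ptr=6 lookahead=/ remaining=[/ num ) * num * num $]
Step 13: reduce T->F. Stack=[( T] ptr=6 lookahead=/ remaining=[/ num ) * num * num $]
Step 14: shift /. Stack=[( T /] ptr=7 lookahead=num remaining=[num ) * num * num $]
Step 15: shift num. Stack=[( T / num] ptr=8 lookahead=) remaining=[) * num * num $]
Step 16: reduce F->num. Stack=[( T / F] ptr=8 lookahead=) remaining=[) * num * num $]
Step 17: reduce T->T / F. Stack=[( T] ptr=8 lookahead=) remaining=[) * num * num $]
Step 18: reduce E->T. Stack=[( E] ptr=8 lookahead=) remaining=[) * num * num $]
Step 19: shift ). Stack=[( E )] ptr=9 lookahead=* remaining=[* num * num $]
Step 20: reduce F->( E ). Stack=[F] ptr=9 lookahead=* remaining=[* num * num $]
Step 21: reduce T->F. Stack=[T] ptr=9 lookahead=* remaining=[* num * num $]
Step 22: shift *. Stack=[T *] ptr=10 lookahead=num remaining=[num * num $]
Step 23: shift num. Stack=[T * num] ptr=11 lookahead=* remaining=[* num $]
Step 24: reduce F->num. Stack=[T * F] ptr=11 lookahead=* remaining=[* num $]
Step 25: reduce T->T * F. Stack=[T] ptr=11 lookahead=* remaining=[* num $]
Step 26: shift *. Stack=[T *] ptr=12 lookahead=num remaining=[num $]
Step 27: shift num. Stack=[T * num] ptr=13 lookahead=$ remaining=[$]
Step 28: reduce F->num. Stack=[T * F] ptr=13 lookahead=$ remaining=[$]
Step 29: reduce T->T * F. Stack=[T] ptr=13 lookahead=$ remaining=[$]
Step 30: reduce E->T. Stack=[E] ptr=13 lookahead=$ remaining=[$]
Step 31: accept. Stack=[E] ptr=13 lookahead=$ remaining=[$]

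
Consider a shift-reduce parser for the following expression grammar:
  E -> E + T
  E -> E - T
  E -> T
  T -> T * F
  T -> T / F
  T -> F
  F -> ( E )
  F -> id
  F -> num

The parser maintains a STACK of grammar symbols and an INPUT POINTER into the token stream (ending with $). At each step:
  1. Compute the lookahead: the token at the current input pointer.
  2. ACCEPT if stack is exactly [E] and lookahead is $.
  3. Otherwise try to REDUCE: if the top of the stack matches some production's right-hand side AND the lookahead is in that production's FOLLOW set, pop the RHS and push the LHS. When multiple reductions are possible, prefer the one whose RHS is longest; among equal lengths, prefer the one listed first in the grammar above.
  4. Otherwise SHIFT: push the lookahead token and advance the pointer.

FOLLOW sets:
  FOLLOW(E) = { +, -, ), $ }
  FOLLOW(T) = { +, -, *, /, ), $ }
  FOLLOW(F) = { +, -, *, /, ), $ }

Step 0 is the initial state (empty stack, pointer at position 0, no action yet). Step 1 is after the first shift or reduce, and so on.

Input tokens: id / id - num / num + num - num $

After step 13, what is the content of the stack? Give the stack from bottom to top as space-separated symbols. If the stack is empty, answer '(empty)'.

Step 1: shift id. Stack=[id] ptr=1 lookahead=/ remaining=[/ id - num / num + num - num $]
Step 2: reduce F->id. Stack=[F] ptr=1 lookahead=/ remaining=[/ id - num / num + num - num $]
Step 3: reduce T->F. Stack=[T] ptr=1 lookahead=/ remaining=[/ id - num / num + num - num $]
Step 4: shift /. Stack=[T /] ptr=2 lookahead=id remaining=[id - num / num + num - num $]
Step 5: shift id. Stack=[T / id] ptr=3 lookahead=- remaining=[- num / num + num - num $]
Step 6: reduce F->id. Stack=[T / F] ptr=3 lookahead=- remaining=[- num / num + num - num $]
Step 7: reduce T->T / F. Stack=[T] ptr=3 lookahead=- remaining=[- num / num + num - num $]
Step 8: reduce E->T. Stack=[E] ptr=3 lookahead=- remaining=[- num / num + num - num $]
Step 9: shift -. Stack=[E -] ptr=4 lookahead=num remaining=[num / num + num - num $]
Step 10: shift num. Stack=[E - num] ptr=5 lookahead=/ remaining=[/ num + num - num $]
Step 11: reduce F->num. Stack=[E - F] ptr=5 lookahead=/ remaining=[/ num + num - num $]
Step 12: reduce T->F. Stack=[E - T] ptr=5 lookahead=/ remaining=[/ num + num - num $]
Step 13: shift /. Stack=[E - T /] ptr=6 lookahead=num remaining=[num + num - num $]

Answer: E - T /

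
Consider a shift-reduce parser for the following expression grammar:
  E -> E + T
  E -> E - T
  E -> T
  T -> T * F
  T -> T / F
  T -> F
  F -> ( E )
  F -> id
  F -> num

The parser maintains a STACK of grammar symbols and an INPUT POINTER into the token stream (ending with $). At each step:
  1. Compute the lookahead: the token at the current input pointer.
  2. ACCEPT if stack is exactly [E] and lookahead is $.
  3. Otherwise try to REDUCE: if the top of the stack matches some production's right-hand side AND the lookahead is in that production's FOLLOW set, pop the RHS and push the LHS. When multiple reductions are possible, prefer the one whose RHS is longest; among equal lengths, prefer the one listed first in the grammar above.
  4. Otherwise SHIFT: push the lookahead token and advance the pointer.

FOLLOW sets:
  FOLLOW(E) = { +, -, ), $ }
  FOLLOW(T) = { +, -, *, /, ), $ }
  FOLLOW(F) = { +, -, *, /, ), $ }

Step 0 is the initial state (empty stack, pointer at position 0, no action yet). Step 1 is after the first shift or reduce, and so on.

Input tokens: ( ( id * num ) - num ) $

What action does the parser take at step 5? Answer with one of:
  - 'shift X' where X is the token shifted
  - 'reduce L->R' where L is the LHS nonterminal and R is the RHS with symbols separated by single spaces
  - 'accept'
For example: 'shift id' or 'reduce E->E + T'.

Answer: reduce T->F

Derivation:
Step 1: shift (. Stack=[(] ptr=1 lookahead=( remaining=[( id * num ) - num ) $]
Step 2: shift (. Stack=[( (] ptr=2 lookahead=id remaining=[id * num ) - num ) $]
Step 3: shift id. Stack=[( ( id] ptr=3 lookahead=* remaining=[* num ) - num ) $]
Step 4: reduce F->id. Stack=[( ( F] ptr=3 lookahead=* remaining=[* num ) - num ) $]
Step 5: reduce T->F. Stack=[( ( T] ptr=3 lookahead=* remaining=[* num ) - num ) $]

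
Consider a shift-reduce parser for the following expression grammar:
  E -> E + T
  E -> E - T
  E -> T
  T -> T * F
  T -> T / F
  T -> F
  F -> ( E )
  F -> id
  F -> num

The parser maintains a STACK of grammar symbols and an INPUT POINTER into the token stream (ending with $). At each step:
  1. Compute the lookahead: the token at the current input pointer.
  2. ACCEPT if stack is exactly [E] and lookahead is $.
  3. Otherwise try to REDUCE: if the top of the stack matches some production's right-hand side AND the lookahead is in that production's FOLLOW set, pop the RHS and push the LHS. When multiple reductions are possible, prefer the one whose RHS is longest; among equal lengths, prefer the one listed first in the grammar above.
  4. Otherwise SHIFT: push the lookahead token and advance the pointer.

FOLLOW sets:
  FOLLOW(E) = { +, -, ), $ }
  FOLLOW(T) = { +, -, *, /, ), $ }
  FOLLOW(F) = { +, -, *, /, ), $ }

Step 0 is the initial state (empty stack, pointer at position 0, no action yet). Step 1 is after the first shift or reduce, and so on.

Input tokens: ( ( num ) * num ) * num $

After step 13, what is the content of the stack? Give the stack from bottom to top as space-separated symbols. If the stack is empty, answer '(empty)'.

Step 1: shift (. Stack=[(] ptr=1 lookahead=( remaining=[( num ) * num ) * num $]
Step 2: shift (. Stack=[( (] ptr=2 lookahead=num remaining=[num ) * num ) * num $]
Step 3: shift num. Stack=[( ( num] ptr=3 lookahead=) remaining=[) * num ) * num $]
Step 4: reduce F->num. Stack=[( ( F] ptr=3 lookahead=) remaining=[) * num ) * num $]
Step 5: reduce T->F. Stack=[( ( T] ptr=3 lookahead=) remaining=[) * num ) * num $]
Step 6: reduce E->T. Stack=[( ( E] ptr=3 lookahead=) remaining=[) * num ) * num $]
Step 7: shift ). Stack=[( ( E )] ptr=4 lookahead=* remaining=[* num ) * num $]
Step 8: reduce F->( E ). Stack=[( F] ptr=4 lookahead=* remaining=[* num ) * num $]
Step 9: reduce T->F. Stack=[( T] ptr=4 lookahead=* remaining=[* num ) * num $]
Step 10: shift *. Stack=[( T *] ptr=5 lookahead=num remaining=[num ) * num $]
Step 11: shift num. Stack=[( T * num] ptr=6 lookahead=) remaining=[) * num $]
Step 12: reduce F->num. Stack=[( T * F] ptr=6 lookahead=) remaining=[) * num $]
Step 13: reduce T->T * F. Stack=[( T] ptr=6 lookahead=) remaining=[) * num $]

Answer: ( T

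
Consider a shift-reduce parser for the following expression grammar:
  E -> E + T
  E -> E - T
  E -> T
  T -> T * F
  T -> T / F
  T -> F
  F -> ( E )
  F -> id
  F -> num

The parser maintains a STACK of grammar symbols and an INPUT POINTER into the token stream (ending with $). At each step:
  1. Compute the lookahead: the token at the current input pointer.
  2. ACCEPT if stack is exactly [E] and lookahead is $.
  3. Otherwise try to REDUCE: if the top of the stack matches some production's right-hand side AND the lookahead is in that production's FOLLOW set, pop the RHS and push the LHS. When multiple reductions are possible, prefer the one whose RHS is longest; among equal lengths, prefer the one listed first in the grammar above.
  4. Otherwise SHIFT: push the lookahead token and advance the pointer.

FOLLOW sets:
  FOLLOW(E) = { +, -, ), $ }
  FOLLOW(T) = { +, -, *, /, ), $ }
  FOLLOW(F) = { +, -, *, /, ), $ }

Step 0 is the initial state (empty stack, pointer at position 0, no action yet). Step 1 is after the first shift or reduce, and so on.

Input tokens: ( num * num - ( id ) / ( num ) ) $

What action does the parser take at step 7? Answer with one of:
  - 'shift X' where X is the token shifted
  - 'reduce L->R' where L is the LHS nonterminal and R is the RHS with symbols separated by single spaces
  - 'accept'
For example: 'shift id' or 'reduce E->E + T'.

Step 1: shift (. Stack=[(] ptr=1 lookahead=num remaining=[num * num - ( id ) / ( num ) ) $]
Step 2: shift num. Stack=[( num] ptr=2 lookahead=* remaining=[* num - ( id ) / ( num ) ) $]
Step 3: reduce F->num. Stack=[( F] ptr=2 lookahead=* remaining=[* num - ( id ) / ( num ) ) $]
Step 4: reduce T->F. Stack=[( T] ptr=2 lookahead=* remaining=[* num - ( id ) / ( num ) ) $]
Step 5: shift *. Stack=[( T *] ptr=3 lookahead=num remaining=[num - ( id ) / ( num ) ) $]
Step 6: shift num. Stack=[( T * num] ptr=4 lookahead=- remaining=[- ( id ) / ( num ) ) $]
Step 7: reduce F->num. Stack=[( T * F] ptr=4 lookahead=- remaining=[- ( id ) / ( num ) ) $]

Answer: reduce F->num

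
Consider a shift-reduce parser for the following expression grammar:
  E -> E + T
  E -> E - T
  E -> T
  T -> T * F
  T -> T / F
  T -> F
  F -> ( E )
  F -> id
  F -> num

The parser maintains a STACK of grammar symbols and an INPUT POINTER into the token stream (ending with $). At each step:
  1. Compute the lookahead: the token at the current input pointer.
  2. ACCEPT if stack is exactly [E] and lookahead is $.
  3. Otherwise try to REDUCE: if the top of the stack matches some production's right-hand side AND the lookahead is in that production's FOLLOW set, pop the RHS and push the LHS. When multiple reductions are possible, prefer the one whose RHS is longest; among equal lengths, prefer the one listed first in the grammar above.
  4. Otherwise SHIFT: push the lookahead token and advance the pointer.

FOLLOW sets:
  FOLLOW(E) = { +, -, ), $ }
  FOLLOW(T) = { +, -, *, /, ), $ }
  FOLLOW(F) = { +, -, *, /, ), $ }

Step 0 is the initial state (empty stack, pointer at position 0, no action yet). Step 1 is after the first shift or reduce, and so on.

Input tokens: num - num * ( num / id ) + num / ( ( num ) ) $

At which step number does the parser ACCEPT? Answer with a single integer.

Answer: 42

Derivation:
Step 1: shift num. Stack=[num] ptr=1 lookahead=- remaining=[- num * ( num / id ) + num / ( ( num ) ) $]
Step 2: reduce F->num. Stack=[F] ptr=1 lookahead=- remaining=[- num * ( num / id ) + num / ( ( num ) ) $]
Step 3: reduce T->F. Stack=[T] ptr=1 lookahead=- remaining=[- num * ( num / id ) + num / ( ( num ) ) $]
Step 4: reduce E->T. Stack=[E] ptr=1 lookahead=- remaining=[- num * ( num / id ) + num / ( ( num ) ) $]
Step 5: shift -. Stack=[E -] ptr=2 lookahead=num remaining=[num * ( num / id ) + num / ( ( num ) ) $]
Step 6: shift num. Stack=[E - num] ptr=3 lookahead=* remaining=[* ( num / id ) + num / ( ( num ) ) $]
Step 7: reduce F->num. Stack=[E - F] ptr=3 lookahead=* remaining=[* ( num / id ) + num / ( ( num ) ) $]
Step 8: reduce T->F. Stack=[E - T] ptr=3 lookahead=* remaining=[* ( num / id ) + num / ( ( num ) ) $]
Step 9: shift *. Stack=[E - T *] ptr=4 lookahead=( remaining=[( num / id ) + num / ( ( num ) ) $]
Step 10: shift (. Stack=[E - T * (] ptr=5 lookahead=num remaining=[num / id ) + num / ( ( num ) ) $]
Step 11: shift num. Stack=[E - T * ( num] ptr=6 lookahead=/ remaining=[/ id ) + num / ( ( num ) ) $]
Step 12: reduce F->num. Stack=[E - T * ( F] ptr=6 lookahead=/ remaining=[/ id ) + num / ( ( num ) ) $]
Step 13: reduce T->F. Stack=[E - T * ( T] ptr=6 lookahead=/ remaining=[/ id ) + num / ( ( num ) ) $]
Step 14: shift /. Stack=[E - T * ( T /] ptr=7 lookahead=id remaining=[id ) + num / ( ( num ) ) $]
Step 15: shift id. Stack=[E - T * ( T / id] ptr=8 lookahead=) remaining=[) + num / ( ( num ) ) $]
Step 16: reduce F->id. Stack=[E - T * ( T / F] ptr=8 lookahead=) remaining=[) + num / ( ( num ) ) $]
Step 17: reduce T->T / F. Stack=[E - T * ( T] ptr=8 lookahead=) remaining=[) + num / ( ( num ) ) $]
Step 18: reduce E->T. Stack=[E - T * ( E] ptr=8 lookahead=) remaining=[) + num / ( ( num ) ) $]
Step 19: shift ). Stack=[E - T * ( E )] ptr=9 lookahead=+ remaining=[+ num / ( ( num ) ) $]
Step 20: reduce F->( E ). Stack=[E - T * F] ptr=9 lookahead=+ remaining=[+ num / ( ( num ) ) $]
Step 21: reduce T->T * F. Stack=[E - T] ptr=9 lookahead=+ remaining=[+ num / ( ( num ) ) $]
Step 22: reduce E->E - T. Stack=[E] ptr=9 lookahead=+ remaining=[+ num / ( ( num ) ) $]
Step 23: shift +. Stack=[E +] ptr=10 lookahead=num remaining=[num / ( ( num ) ) $]
Step 24: shift num. Stack=[E + num] ptr=11 lookahead=/ remaining=[/ ( ( num ) ) $]
Step 25: reduce F->num. Stack=[E + F] ptr=11 lookahead=/ remaining=[/ ( ( num ) ) $]
Step 26: reduce T->F. Stack=[E + T] ptr=11 lookahead=/ remaining=[/ ( ( num ) ) $]
Step 27: shift /. Stack=[E + T /] ptr=12 lookahead=( remaining=[( ( num ) ) $]
Step 28: shift (. Stack=[E + T / (] ptr=13 lookahead=( remaining=[( num ) ) $]
Step 29: shift (. Stack=[E + T / ( (] ptr=14 lookahead=num remaining=[num ) ) $]
Step 30: shift num. Stack=[E + T / ( ( num] ptr=15 lookahead=) remaining=[) ) $]
Step 31: reduce F->num. Stack=[E + T / ( ( F] ptr=15 lookahead=) remaining=[) ) $]
Step 32: reduce T->F. Stack=[E + T / ( ( T] ptr=15 lookahead=) remaining=[) ) $]
Step 33: reduce E->T. Stack=[E + T / ( ( E] ptr=15 lookahead=) remaining=[) ) $]
Step 34: shift ). Stack=[E + T / ( ( E )] ptr=16 lookahead=) remaining=[) $]
Step 35: reduce F->( E ). Stack=[E + T / ( F] ptr=16 lookahead=) remaining=[) $]
Step 36: reduce T->F. Stack=[E + T / ( T] ptr=16 lookahead=) remaining=[) $]
Step 37: reduce E->T. Stack=[E + T / ( E] ptr=16 lookahead=) remaining=[) $]
Step 38: shift ). Stack=[E + T / ( E )] ptr=17 lookahead=$ remaining=[$]
Step 39: reduce F->( E ). Stack=[E + T / F] ptr=17 lookahead=$ remaining=[$]
Step 40: reduce T->T / F. Stack=[E + T] ptr=17 lookahead=$ remaining=[$]
Step 41: reduce E->E + T. Stack=[E] ptr=17 lookahead=$ remaining=[$]
Step 42: accept. Stack=[E] ptr=17 lookahead=$ remaining=[$]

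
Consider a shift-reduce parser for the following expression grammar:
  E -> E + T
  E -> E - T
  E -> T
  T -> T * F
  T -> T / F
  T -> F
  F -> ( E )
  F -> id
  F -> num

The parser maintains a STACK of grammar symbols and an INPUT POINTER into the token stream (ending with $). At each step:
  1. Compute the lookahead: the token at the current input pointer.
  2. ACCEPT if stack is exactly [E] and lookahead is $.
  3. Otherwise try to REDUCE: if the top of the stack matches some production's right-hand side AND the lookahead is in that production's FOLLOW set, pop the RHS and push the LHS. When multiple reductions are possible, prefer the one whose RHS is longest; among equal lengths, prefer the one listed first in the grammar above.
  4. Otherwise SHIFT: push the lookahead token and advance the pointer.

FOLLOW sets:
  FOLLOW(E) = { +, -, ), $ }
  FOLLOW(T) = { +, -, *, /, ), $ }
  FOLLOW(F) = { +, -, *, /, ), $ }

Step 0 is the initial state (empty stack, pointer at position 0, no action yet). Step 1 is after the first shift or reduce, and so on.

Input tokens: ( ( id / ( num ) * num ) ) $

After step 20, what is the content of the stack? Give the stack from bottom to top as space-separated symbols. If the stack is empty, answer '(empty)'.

Step 1: shift (. Stack=[(] ptr=1 lookahead=( remaining=[( id / ( num ) * num ) ) $]
Step 2: shift (. Stack=[( (] ptr=2 lookahead=id remaining=[id / ( num ) * num ) ) $]
Step 3: shift id. Stack=[( ( id] ptr=3 lookahead=/ remaining=[/ ( num ) * num ) ) $]
Step 4: reduce F->id. Stack=[( ( F] ptr=3 lookahead=/ remaining=[/ ( num ) * num ) ) $]
Step 5: reduce T->F. Stack=[( ( T] ptr=3 lookahead=/ remaining=[/ ( num ) * num ) ) $]
Step 6: shift /. Stack=[( ( T /] ptr=4 lookahead=( remaining=[( num ) * num ) ) $]
Step 7: shift (. Stack=[( ( T / (] ptr=5 lookahead=num remaining=[num ) * num ) ) $]
Step 8: shift num. Stack=[( ( T / ( num] ptr=6 lookahead=) remaining=[) * num ) ) $]
Step 9: reduce F->num. Stack=[( ( T / ( F] ptr=6 lookahead=) remaining=[) * num ) ) $]
Step 10: reduce T->F. Stack=[( ( T / ( T] ptr=6 lookahead=) remaining=[) * num ) ) $]
Step 11: reduce E->T. Stack=[( ( T / ( E] ptr=6 lookahead=) remaining=[) * num ) ) $]
Step 12: shift ). Stack=[( ( T / ( E )] ptr=7 lookahead=* remaining=[* num ) ) $]
Step 13: reduce F->( E ). Stack=[( ( T / F] ptr=7 lookahead=* remaining=[* num ) ) $]
Step 14: reduce T->T / F. Stack=[( ( T] ptr=7 lookahead=* remaining=[* num ) ) $]
Step 15: shift *. Stack=[( ( T *] ptr=8 lookahead=num remaining=[num ) ) $]
Step 16: shift num. Stack=[( ( T * num] ptr=9 lookahead=) remaining=[) ) $]
Step 17: reduce F->num. Stack=[( ( T * F] ptr=9 lookahead=) remaining=[) ) $]
Step 18: reduce T->T * F. Stack=[( ( T] ptr=9 lookahead=) remaining=[) ) $]
Step 19: reduce E->T. Stack=[( ( E] ptr=9 lookahead=) remaining=[) ) $]
Step 20: shift ). Stack=[( ( E )] ptr=10 lookahead=) remaining=[) $]

Answer: ( ( E )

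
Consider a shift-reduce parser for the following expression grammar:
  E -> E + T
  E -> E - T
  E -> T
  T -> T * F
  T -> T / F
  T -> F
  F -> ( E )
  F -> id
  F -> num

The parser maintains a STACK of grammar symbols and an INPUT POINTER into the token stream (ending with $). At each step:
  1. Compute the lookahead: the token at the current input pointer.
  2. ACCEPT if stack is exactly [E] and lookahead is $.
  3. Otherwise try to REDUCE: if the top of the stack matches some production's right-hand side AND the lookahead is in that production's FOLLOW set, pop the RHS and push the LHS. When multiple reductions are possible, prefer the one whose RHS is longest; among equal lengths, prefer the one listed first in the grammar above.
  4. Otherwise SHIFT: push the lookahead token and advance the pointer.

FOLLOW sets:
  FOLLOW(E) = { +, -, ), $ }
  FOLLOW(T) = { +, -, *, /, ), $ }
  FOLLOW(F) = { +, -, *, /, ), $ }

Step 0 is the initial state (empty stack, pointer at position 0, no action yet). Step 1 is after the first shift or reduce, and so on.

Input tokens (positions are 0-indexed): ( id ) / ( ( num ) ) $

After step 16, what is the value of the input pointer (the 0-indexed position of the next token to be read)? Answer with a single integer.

Step 1: shift (. Stack=[(] ptr=1 lookahead=id remaining=[id ) / ( ( num ) ) $]
Step 2: shift id. Stack=[( id] ptr=2 lookahead=) remaining=[) / ( ( num ) ) $]
Step 3: reduce F->id. Stack=[( F] ptr=2 lookahead=) remaining=[) / ( ( num ) ) $]
Step 4: reduce T->F. Stack=[( T] ptr=2 lookahead=) remaining=[) / ( ( num ) ) $]
Step 5: reduce E->T. Stack=[( E] ptr=2 lookahead=) remaining=[) / ( ( num ) ) $]
Step 6: shift ). Stack=[( E )] ptr=3 lookahead=/ remaining=[/ ( ( num ) ) $]
Step 7: reduce F->( E ). Stack=[F] ptr=3 lookahead=/ remaining=[/ ( ( num ) ) $]
Step 8: reduce T->F. Stack=[T] ptr=3 lookahead=/ remaining=[/ ( ( num ) ) $]
Step 9: shift /. Stack=[T /] ptr=4 lookahead=( remaining=[( ( num ) ) $]
Step 10: shift (. Stack=[T / (] ptr=5 lookahead=( remaining=[( num ) ) $]
Step 11: shift (. Stack=[T / ( (] ptr=6 lookahead=num remaining=[num ) ) $]
Step 12: shift num. Stack=[T / ( ( num] ptr=7 lookahead=) remaining=[) ) $]
Step 13: reduce F->num. Stack=[T / ( ( F] ptr=7 lookahead=) remaining=[) ) $]
Step 14: reduce T->F. Stack=[T / ( ( T] ptr=7 lookahead=) remaining=[) ) $]
Step 15: reduce E->T. Stack=[T / ( ( E] ptr=7 lookahead=) remaining=[) ) $]
Step 16: shift ). Stack=[T / ( ( E )] ptr=8 lookahead=) remaining=[) $]

Answer: 8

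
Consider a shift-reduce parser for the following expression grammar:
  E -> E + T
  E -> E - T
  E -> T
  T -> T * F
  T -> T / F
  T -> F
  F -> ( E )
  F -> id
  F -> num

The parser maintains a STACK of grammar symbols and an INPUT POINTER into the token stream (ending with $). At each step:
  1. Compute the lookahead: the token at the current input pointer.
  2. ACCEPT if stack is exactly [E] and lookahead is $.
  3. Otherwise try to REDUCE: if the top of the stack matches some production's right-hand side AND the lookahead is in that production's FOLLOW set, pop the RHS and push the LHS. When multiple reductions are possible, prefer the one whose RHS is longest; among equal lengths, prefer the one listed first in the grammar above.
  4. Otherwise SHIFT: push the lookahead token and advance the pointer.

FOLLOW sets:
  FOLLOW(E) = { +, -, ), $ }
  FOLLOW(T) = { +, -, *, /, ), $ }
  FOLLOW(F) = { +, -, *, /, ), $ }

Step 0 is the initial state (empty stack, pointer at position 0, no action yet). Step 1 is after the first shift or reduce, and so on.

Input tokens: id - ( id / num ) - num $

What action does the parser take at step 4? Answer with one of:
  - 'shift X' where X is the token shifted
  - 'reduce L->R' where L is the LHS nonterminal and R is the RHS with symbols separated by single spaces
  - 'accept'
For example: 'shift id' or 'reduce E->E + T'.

Answer: reduce E->T

Derivation:
Step 1: shift id. Stack=[id] ptr=1 lookahead=- remaining=[- ( id / num ) - num $]
Step 2: reduce F->id. Stack=[F] ptr=1 lookahead=- remaining=[- ( id / num ) - num $]
Step 3: reduce T->F. Stack=[T] ptr=1 lookahead=- remaining=[- ( id / num ) - num $]
Step 4: reduce E->T. Stack=[E] ptr=1 lookahead=- remaining=[- ( id / num ) - num $]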